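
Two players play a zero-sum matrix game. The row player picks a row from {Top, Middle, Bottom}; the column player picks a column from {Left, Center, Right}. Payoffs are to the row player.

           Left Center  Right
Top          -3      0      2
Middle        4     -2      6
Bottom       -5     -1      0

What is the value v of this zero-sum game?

Row minima: Top → -3, Middle → -2, Bottom → -5; maximin = -2.
Column maxima: Left → 4, Center → 0, Right → 6; minimax = 0.
-2 ≠ 0, so there is no saddle point; optimal play is mixed.
Bottom is strictly dominated by Top, so the row player never plays it.
Right is strictly dominated by Left (it gives the row player strictly more in every row), so the column player never plays it.
On the remaining 2×2 (Top, Middle vs Left, Center):
Let the row player play Top with probability p. Expected payoff against Left: (-3)p + 4(1−p) = −7p + 4; against Center: 0p + (-2)(1−p) = 2p − 2.
Setting these equal: −7p + 4 = 2p − 2 ⇒ −9p = -6 ⇒ p = 2/3, and the value is (-7)·(2/3) + 4 = -2/3.
For the column player: with q = P(Left), equating Top's and Middle's payoffs gives −3q = 6q − 2 ⇒ q = 2/9.

-2/3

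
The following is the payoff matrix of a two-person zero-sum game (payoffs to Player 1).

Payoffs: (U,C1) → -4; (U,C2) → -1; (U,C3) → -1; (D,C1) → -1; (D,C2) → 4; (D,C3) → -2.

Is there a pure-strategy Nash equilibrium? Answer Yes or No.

Row minima: U → -4, D → -2; maximin = -2.
Column maxima: C1 → -1, C2 → 4, C3 → -1; minimax = -1.
-2 ≠ -1, so no pure-strategy equilibrium exists.

No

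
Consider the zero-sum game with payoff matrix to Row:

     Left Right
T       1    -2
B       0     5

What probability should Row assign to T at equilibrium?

Row minima: T → -2, B → 0; maximin = 0.
Column maxima: Left → 1, Right → 5; minimax = 1.
0 ≠ 1, so there is no saddle point; optimal play is mixed.
Let Row play T with probability p. Expected payoff against Left: 1p + 0(1−p) = p; against Right: (-2)p + 5(1−p) = −7p + 5.
Setting these equal: p = −7p + 5 ⇒ 8p = 5 ⇒ p = 5/8, and the value is (1)·(5/8) = 5/8.
For Column: with q = P(Left), equating T's and B's payoffs gives 3q − 2 = −5q + 5 ⇒ q = 7/8.

5/8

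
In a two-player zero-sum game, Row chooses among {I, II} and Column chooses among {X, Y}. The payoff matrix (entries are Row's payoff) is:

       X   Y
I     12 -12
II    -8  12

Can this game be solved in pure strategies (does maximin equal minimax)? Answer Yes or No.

Row minima: I → -12, II → -8; maximin = -8.
Column maxima: X → 12, Y → 12; minimax = 12.
-8 ≠ 12, so no pure-strategy equilibrium exists.

No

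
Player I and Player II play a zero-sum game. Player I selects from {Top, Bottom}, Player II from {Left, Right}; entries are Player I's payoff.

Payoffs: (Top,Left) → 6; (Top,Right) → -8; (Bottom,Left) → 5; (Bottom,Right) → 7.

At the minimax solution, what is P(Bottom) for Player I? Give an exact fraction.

Row minima: Top → -8, Bottom → 5; maximin = 5.
Column maxima: Left → 6, Right → 7; minimax = 6.
5 ≠ 6, so there is no saddle point; optimal play is mixed.
Let Player I play Top with probability p. Expected payoff against Left: 6p + 5(1−p) = p + 5; against Right: (-8)p + 7(1−p) = −15p + 7.
Setting these equal: p + 5 = −15p + 7 ⇒ 16p = 2 ⇒ p = 1/8, and the value is (1)·(1/8) + 5 = 41/8.
For Player II: with q = P(Left), equating Top's and Bottom's payoffs gives 14q − 8 = −2q + 7 ⇒ q = 15/16.

7/8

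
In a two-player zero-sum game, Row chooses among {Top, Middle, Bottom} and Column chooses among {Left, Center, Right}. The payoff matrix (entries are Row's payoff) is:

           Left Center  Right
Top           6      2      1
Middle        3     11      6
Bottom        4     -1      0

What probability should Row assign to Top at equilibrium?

3/8

Row minima: Top → 1, Middle → 3, Bottom → -1; maximin = 3.
Column maxima: Left → 6, Center → 11, Right → 6; minimax = 6.
3 ≠ 6, so there is no saddle point; optimal play is mixed.
Bottom is strictly dominated by Top, so Row never plays it.
With Bottom eliminated, Center is strictly dominated by Right (it gives Row strictly more in every remaining row), so Column never plays it.
On the remaining 2×2 (Top, Middle vs Left, Right):
Let Row play Top with probability p. Expected payoff against Left: 6p + 3(1−p) = 3p + 3; against Right: 1p + 6(1−p) = −5p + 6.
Setting these equal: 3p + 3 = −5p + 6 ⇒ 8p = 3 ⇒ p = 3/8, and the value is (3)·(3/8) + 3 = 33/8.
For Column: with q = P(Left), equating Top's and Middle's payoffs gives 5q + 1 = −3q + 6 ⇒ q = 5/8.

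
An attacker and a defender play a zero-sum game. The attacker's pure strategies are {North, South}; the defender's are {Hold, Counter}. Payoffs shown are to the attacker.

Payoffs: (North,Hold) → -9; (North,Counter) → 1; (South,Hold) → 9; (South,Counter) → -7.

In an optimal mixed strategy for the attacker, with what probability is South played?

Row minima: North → -9, South → -7; maximin = -7.
Column maxima: Hold → 9, Counter → 1; minimax = 1.
-7 ≠ 1, so there is no saddle point; optimal play is mixed.
Let the attacker play North with probability p. Expected payoff against Hold: (-9)p + 9(1−p) = −18p + 9; against Counter: 1p + (-7)(1−p) = 8p − 7.
Setting these equal: −18p + 9 = 8p − 7 ⇒ −26p = -16 ⇒ p = 8/13, and the value is (-18)·(8/13) + 9 = -27/13.
For the defender: with q = P(Hold), equating North's and South's payoffs gives −10q + 1 = 16q − 7 ⇒ q = 4/13.

5/13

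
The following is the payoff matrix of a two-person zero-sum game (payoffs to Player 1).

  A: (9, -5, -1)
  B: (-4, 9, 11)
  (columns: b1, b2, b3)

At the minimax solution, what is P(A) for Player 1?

Row minima: A → -5, B → -4; maximin = -4.
Column maxima: b1 → 9, b2 → 9, b3 → 11; minimax = 9.
-4 ≠ 9, so there is no saddle point; optimal play is mixed.
b3 is strictly dominated by b2 (it gives Player 1 strictly more in every row), so Player 2 never plays it.
On the remaining 2×2 (A, B vs b1, b2):
Let Player 1 play A with probability p. Expected payoff against b1: 9p + (-4)(1−p) = 13p − 4; against b2: (-5)p + 9(1−p) = −14p + 9.
Setting these equal: 13p − 4 = −14p + 9 ⇒ 27p = 13 ⇒ p = 13/27, and the value is (13)·(13/27) − 4 = 61/27.
For Player 2: with q = P(b1), equating A's and B's payoffs gives 14q − 5 = −13q + 9 ⇒ q = 14/27.

13/27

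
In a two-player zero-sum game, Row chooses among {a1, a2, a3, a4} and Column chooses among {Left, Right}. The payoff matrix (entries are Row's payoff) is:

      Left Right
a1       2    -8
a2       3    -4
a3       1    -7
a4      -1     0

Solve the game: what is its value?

Row minima: a1 → -8, a2 → -4, a3 → -7, a4 → -1; maximin = -1.
Column maxima: Left → 3, Right → 0; minimax = 0.
-1 ≠ 0, so there is no saddle point; optimal play is mixed.
a1 is strictly dominated by a2, so Row never plays it.
a3 is strictly dominated by a2, so Row never plays it.
On the remaining 2×2 (a2, a4 vs Left, Right):
Let Row play a2 with probability p. Expected payoff against Left: 3p + (-1)(1−p) = 4p − 1; against Right: (-4)p + 0(1−p) = −4p.
Setting these equal: 4p − 1 = −4p ⇒ 8p = 1 ⇒ p = 1/8, and the value is (4)·(1/8) − 1 = -1/2.
For Column: with q = P(Left), equating a2's and a4's payoffs gives 7q − 4 = −q ⇒ q = 1/2.

-1/2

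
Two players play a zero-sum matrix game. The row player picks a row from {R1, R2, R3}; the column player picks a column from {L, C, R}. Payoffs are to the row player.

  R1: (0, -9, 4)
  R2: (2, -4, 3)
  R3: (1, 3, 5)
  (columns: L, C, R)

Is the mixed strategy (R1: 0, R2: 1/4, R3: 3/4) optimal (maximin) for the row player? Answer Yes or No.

Yes

Against L this mix gives (1/4)·2 + (3/4)·1 = 5/4.
Against C this mix gives (1/4)·(-4) + (3/4)·3 = 5/4.
Against R this mix gives (1/4)·3 + (3/4)·5 = 9/2.
All of the column player's active replies (L, C) yield 5/4, and no column does worse for the row player. The mix makes the column player indifferent and guarantees 5/4, so it is optimal.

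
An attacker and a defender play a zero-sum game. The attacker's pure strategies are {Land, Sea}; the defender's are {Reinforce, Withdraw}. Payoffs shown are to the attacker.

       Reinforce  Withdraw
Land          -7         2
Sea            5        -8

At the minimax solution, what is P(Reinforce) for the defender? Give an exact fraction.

Row minima: Land → -7, Sea → -8; maximin = -7.
Column maxima: Reinforce → 5, Withdraw → 2; minimax = 2.
-7 ≠ 2, so there is no saddle point; optimal play is mixed.
Let the attacker play Land with probability p. Expected payoff against Reinforce: (-7)p + 5(1−p) = −12p + 5; against Withdraw: 2p + (-8)(1−p) = 10p − 8.
Setting these equal: −12p + 5 = 10p − 8 ⇒ −22p = -13 ⇒ p = 13/22, and the value is (-12)·(13/22) + 5 = -23/11.
For the defender: with q = P(Reinforce), equating Land's and Sea's payoffs gives −9q + 2 = 13q − 8 ⇒ q = 5/11.

5/11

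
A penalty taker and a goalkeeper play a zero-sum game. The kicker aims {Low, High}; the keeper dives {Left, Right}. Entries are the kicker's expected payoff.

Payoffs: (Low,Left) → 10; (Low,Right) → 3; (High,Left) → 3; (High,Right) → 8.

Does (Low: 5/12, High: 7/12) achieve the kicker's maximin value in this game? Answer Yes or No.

Yes

Against Left this mix gives (5/12)·10 + (7/12)·3 = 71/12.
Against Right this mix gives (5/12)·3 + (7/12)·8 = 71/12.
All of the keeper's active replies (Left, Right) yield 71/12, and no column does worse for the kicker. The mix makes the keeper indifferent and guarantees 71/12, so it is optimal.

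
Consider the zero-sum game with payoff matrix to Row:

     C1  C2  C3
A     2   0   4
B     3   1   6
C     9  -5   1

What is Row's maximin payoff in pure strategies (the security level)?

1

Row minima: A → 0, B → 1, C → -5.
The best of these is 1.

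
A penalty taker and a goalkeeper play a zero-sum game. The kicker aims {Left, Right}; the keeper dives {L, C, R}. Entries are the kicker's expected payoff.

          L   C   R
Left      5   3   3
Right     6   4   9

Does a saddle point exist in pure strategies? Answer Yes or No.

Yes

Row minima: Left → 3, Right → 4; maximin = 4.
Column maxima: L → 6, C → 4, R → 9; minimax = 4.
maximin = minimax = 4, so a saddle point exists.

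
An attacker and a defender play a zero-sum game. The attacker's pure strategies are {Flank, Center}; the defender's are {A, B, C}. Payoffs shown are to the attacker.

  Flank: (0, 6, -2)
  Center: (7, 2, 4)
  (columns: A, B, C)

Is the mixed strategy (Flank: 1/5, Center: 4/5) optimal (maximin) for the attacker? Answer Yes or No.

Yes

Against A this mix gives (1/5)·0 + (4/5)·7 = 28/5.
Against B this mix gives (1/5)·6 + (4/5)·2 = 14/5.
Against C this mix gives (1/5)·(-2) + (4/5)·4 = 14/5.
All of the defender's active replies (B, C) yield 14/5, and no column does worse for the attacker. The mix makes the defender indifferent and guarantees 14/5, so it is optimal.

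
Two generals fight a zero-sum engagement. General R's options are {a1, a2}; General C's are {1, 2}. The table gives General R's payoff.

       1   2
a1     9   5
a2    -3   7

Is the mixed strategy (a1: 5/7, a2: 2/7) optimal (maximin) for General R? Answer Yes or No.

Yes

Against 1 this mix gives (5/7)·9 + (2/7)·(-3) = 39/7.
Against 2 this mix gives (5/7)·5 + (2/7)·7 = 39/7.
All of General C's active replies (1, 2) yield 39/7, and no column does worse for General R. The mix makes General C indifferent and guarantees 39/7, so it is optimal.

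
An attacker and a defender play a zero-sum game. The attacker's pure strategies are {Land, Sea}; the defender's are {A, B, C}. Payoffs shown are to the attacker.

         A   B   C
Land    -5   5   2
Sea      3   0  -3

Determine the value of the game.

-9/13

Row minima: Land → -5, Sea → -3; maximin = -3.
Column maxima: A → 3, B → 5, C → 2; minimax = 2.
-3 ≠ 2, so there is no saddle point; optimal play is mixed.
B is strictly dominated by C (it gives the attacker strictly more in every row), so the defender never plays it.
On the remaining 2×2 (Land, Sea vs A, C):
Let the attacker play Land with probability p. Expected payoff against A: (-5)p + 3(1−p) = −8p + 3; against C: 2p + (-3)(1−p) = 5p − 3.
Setting these equal: −8p + 3 = 5p − 3 ⇒ −13p = -6 ⇒ p = 6/13, and the value is (-8)·(6/13) + 3 = -9/13.
For the defender: with q = P(A), equating Land's and Sea's payoffs gives −7q + 2 = 6q − 3 ⇒ q = 5/13.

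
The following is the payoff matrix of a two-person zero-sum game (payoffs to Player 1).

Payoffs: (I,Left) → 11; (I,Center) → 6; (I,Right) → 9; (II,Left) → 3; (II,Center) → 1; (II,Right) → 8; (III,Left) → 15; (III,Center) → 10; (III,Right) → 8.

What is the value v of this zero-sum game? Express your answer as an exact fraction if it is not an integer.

42/5

Row minima: I → 6, II → 1, III → 8; maximin = 8.
Column maxima: Left → 15, Center → 10, Right → 9; minimax = 9.
8 ≠ 9, so there is no saddle point; optimal play is mixed.
II is strictly dominated by I, so Player 1 never plays it.
Left is strictly dominated by Center (it gives Player 1 strictly more in every row), so Player 2 never plays it.
On the remaining 2×2 (I, III vs Center, Right):
Let Player 1 play I with probability p. Expected payoff against Center: 6p + 10(1−p) = −4p + 10; against Right: 9p + 8(1−p) = p + 8.
Setting these equal: −4p + 10 = p + 8 ⇒ −5p = -2 ⇒ p = 2/5, and the value is (-4)·(2/5) + 10 = 42/5.
For Player 2: with q = P(Center), equating I's and III's payoffs gives −3q + 9 = 2q + 8 ⇒ q = 1/5.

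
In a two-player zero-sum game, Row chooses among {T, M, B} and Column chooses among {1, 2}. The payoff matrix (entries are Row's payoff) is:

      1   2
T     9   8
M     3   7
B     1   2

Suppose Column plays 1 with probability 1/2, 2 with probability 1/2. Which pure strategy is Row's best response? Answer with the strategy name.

Expected payoff of T: (1/2)·9 + (1/2)·8 = 17/2.
Expected payoff of M: (1/2)·3 + (1/2)·7 = 5.
Expected payoff of B: (1/2)·1 + (1/2)·2 = 3/2.
The largest is 17/2, so Row's best response is T.

T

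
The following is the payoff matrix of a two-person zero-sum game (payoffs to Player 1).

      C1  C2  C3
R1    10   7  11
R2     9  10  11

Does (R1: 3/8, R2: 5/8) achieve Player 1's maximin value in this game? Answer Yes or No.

No

Against C1 this mix gives (3/8)·10 + (5/8)·9 = 75/8.
Against C2 this mix gives (3/8)·7 + (5/8)·10 = 71/8.
Against C3 this mix gives (3/8)·11 + (5/8)·11 = 11.
Player 2 will play C2, holding Player 1 to 71/8. Shifting weight toward the row that does better against C2 would raise this floor (the equalizing mix achieves 37/4 against both C2 and C1), so the proposed strategy is not optimal.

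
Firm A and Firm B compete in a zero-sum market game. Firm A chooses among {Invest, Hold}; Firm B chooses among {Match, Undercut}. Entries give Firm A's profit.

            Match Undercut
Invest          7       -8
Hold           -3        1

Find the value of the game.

Row minima: Invest → -8, Hold → -3; maximin = -3.
Column maxima: Match → 7, Undercut → 1; minimax = 1.
-3 ≠ 1, so there is no saddle point; optimal play is mixed.
Let Firm A play Invest with probability p. Expected payoff against Match: 7p + (-3)(1−p) = 10p − 3; against Undercut: (-8)p + 1(1−p) = −9p + 1.
Setting these equal: 10p − 3 = −9p + 1 ⇒ 19p = 4 ⇒ p = 4/19, and the value is (10)·(4/19) − 3 = -17/19.
For Firm B: with q = P(Match), equating Invest's and Hold's payoffs gives 15q − 8 = −4q + 1 ⇒ q = 9/19.

-17/19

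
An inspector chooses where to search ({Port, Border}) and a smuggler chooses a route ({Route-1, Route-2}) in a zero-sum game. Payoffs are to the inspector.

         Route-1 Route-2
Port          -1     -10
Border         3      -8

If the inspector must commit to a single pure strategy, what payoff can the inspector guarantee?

Row minima: Port → -10, Border → -8.
The best of these is -8.

-8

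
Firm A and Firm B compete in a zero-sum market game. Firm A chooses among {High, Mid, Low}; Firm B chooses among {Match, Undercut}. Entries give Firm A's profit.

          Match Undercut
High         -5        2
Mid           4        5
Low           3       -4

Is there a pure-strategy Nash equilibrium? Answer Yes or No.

Yes

Row minima: High → -5, Mid → 4, Low → -4; maximin = 4.
Column maxima: Match → 4, Undercut → 5; minimax = 4.
maximin = minimax = 4, so a saddle point exists.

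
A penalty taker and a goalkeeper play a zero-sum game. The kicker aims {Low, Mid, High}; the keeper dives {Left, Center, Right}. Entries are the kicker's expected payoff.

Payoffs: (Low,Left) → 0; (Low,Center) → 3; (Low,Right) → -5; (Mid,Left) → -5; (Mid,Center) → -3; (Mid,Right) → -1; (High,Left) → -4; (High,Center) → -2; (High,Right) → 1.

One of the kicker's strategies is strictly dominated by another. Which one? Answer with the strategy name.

Mid

High gives a strictly higher payoff than Mid against every column: -4 > -5, -2 > -3, 1 > -1.
So Mid is strictly dominated and the kicker never plays it.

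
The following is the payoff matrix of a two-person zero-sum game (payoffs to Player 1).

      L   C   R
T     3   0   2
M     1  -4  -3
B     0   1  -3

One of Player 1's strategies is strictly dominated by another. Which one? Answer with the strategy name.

M

T gives a strictly higher payoff than M against every column: 3 > 1, 0 > -4, 2 > -3.
So M is strictly dominated and Player 1 never plays it.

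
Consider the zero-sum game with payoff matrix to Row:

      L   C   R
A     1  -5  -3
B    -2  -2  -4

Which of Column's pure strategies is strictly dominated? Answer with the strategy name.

R holds Row's payoff strictly below L in every row: -3 < 1, -4 < -2.
So L is strictly dominated for Column.

L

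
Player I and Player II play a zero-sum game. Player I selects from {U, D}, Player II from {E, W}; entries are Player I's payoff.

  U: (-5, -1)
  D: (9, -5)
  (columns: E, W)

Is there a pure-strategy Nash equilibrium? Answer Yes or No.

No

Row minima: U → -5, D → -5; maximin = -5.
Column maxima: E → 9, W → -1; minimax = -1.
-5 ≠ -1, so no pure-strategy equilibrium exists.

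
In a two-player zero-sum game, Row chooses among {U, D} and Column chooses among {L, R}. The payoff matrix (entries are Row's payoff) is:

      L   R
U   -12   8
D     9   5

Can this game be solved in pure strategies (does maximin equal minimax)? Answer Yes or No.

No

Row minima: U → -12, D → 5; maximin = 5.
Column maxima: L → 9, R → 8; minimax = 8.
5 ≠ 8, so no pure-strategy equilibrium exists.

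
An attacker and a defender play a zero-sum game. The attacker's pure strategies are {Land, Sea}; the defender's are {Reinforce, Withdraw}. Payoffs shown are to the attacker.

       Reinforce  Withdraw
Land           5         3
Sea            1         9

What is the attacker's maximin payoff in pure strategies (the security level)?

3

Row minima: Land → 3, Sea → 1.
The best of these is 3.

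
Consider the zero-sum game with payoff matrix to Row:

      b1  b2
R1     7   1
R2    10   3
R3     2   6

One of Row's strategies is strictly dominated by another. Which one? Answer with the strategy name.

R1

R2 gives a strictly higher payoff than R1 against every column: 10 > 7, 3 > 1.
So R1 is strictly dominated and Row never plays it.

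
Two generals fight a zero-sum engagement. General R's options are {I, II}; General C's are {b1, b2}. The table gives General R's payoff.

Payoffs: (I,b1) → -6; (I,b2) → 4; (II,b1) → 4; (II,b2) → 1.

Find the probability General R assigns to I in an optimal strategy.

Row minima: I → -6, II → 1; maximin = 1.
Column maxima: b1 → 4, b2 → 4; minimax = 4.
1 ≠ 4, so there is no saddle point; optimal play is mixed.
Let General R play I with probability p. Expected payoff against b1: (-6)p + 4(1−p) = −10p + 4; against b2: 4p + 1(1−p) = 3p + 1.
Setting these equal: −10p + 4 = 3p + 1 ⇒ −13p = -3 ⇒ p = 3/13, and the value is (-10)·(3/13) + 4 = 22/13.
For General C: with q = P(b1), equating I's and II's payoffs gives −10q + 4 = 3q + 1 ⇒ q = 3/13.

3/13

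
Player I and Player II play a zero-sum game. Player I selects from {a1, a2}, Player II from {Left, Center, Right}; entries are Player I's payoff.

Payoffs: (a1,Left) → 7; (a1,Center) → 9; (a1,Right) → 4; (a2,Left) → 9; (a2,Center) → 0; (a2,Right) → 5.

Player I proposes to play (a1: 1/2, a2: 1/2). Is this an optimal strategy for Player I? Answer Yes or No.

Yes

Against Left this mix gives (1/2)·7 + (1/2)·9 = 8.
Against Center this mix gives (1/2)·9 + (1/2)·0 = 9/2.
Against Right this mix gives (1/2)·4 + (1/2)·5 = 9/2.
All of Player II's active replies (Center, Right) yield 9/2, and no column does worse for Player I. The mix makes Player II indifferent and guarantees 9/2, so it is optimal.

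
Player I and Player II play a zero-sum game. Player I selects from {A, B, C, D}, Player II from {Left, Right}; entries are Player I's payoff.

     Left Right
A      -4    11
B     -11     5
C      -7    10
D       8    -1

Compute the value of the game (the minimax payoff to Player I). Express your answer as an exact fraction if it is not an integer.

7/2

Row minima: A → -4, B → -11, C → -7, D → -1; maximin = -1.
Column maxima: Left → 8, Right → 11; minimax = 8.
-1 ≠ 8, so there is no saddle point; optimal play is mixed.
B is strictly dominated by A, so Player I never plays it.
C is strictly dominated by A, so Player I never plays it.
On the remaining 2×2 (A, D vs Left, Right):
Let Player I play A with probability p. Expected payoff against Left: (-4)p + 8(1−p) = −12p + 8; against Right: 11p + (-1)(1−p) = 12p − 1.
Setting these equal: −12p + 8 = 12p − 1 ⇒ −24p = -9 ⇒ p = 3/8, and the value is (-12)·(3/8) + 8 = 7/2.
For Player II: with q = P(Left), equating A's and D's payoffs gives −15q + 11 = 9q − 1 ⇒ q = 1/2.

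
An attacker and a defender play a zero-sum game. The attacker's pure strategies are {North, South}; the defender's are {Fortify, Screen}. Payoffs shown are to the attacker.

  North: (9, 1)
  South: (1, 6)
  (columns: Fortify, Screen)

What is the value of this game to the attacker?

Row minima: North → 1, South → 1; maximin = 1.
Column maxima: Fortify → 9, Screen → 6; minimax = 6.
1 ≠ 6, so there is no saddle point; optimal play is mixed.
Let the attacker play North with probability p. Expected payoff against Fortify: 9p + 1(1−p) = 8p + 1; against Screen: 1p + 6(1−p) = −5p + 6.
Setting these equal: 8p + 1 = −5p + 6 ⇒ 13p = 5 ⇒ p = 5/13, and the value is (8)·(5/13) + 1 = 53/13.
For the defender: with q = P(Fortify), equating North's and South's payoffs gives 8q + 1 = −5q + 6 ⇒ q = 5/13.

53/13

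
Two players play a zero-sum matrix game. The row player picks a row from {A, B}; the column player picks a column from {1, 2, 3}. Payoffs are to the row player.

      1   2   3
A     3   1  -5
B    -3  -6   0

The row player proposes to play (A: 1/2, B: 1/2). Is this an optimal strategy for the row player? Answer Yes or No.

Yes

Against 1 this mix gives (1/2)·3 + (1/2)·(-3) = 0.
Against 2 this mix gives (1/2)·1 + (1/2)·(-6) = -5/2.
Against 3 this mix gives (1/2)·(-5) + (1/2)·0 = -5/2.
All of the column player's active replies (2, 3) yield -5/2, and no column does worse for the row player. The mix makes the column player indifferent and guarantees -5/2, so it is optimal.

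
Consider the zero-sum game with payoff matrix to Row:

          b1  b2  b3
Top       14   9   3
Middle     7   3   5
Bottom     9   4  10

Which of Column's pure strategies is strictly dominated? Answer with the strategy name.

b1

b2 holds Row's payoff strictly below b1 in every row: 9 < 14, 3 < 7, 4 < 9.
So b1 is strictly dominated for Column.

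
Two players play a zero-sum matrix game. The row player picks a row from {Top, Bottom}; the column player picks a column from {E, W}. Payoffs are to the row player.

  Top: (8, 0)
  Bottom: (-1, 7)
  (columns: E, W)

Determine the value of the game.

Row minima: Top → 0, Bottom → -1; maximin = 0.
Column maxima: E → 8, W → 7; minimax = 7.
0 ≠ 7, so there is no saddle point; optimal play is mixed.
Let the row player play Top with probability p. Expected payoff against E: 8p + (-1)(1−p) = 9p − 1; against W: 0p + 7(1−p) = −7p + 7.
Setting these equal: 9p − 1 = −7p + 7 ⇒ 16p = 8 ⇒ p = 1/2, and the value is (9)·(1/2) − 1 = 7/2.
For the column player: with q = P(E), equating Top's and Bottom's payoffs gives 8q = −8q + 7 ⇒ q = 7/16.

7/2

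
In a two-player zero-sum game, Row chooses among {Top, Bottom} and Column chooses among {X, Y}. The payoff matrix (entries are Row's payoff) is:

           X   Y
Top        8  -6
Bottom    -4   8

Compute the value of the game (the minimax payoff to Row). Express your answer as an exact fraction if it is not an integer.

Row minima: Top → -6, Bottom → -4; maximin = -4.
Column maxima: X → 8, Y → 8; minimax = 8.
-4 ≠ 8, so there is no saddle point; optimal play is mixed.
Let Row play Top with probability p. Expected payoff against X: 8p + (-4)(1−p) = 12p − 4; against Y: (-6)p + 8(1−p) = −14p + 8.
Setting these equal: 12p − 4 = −14p + 8 ⇒ 26p = 12 ⇒ p = 6/13, and the value is (12)·(6/13) − 4 = 20/13.
For Column: with q = P(X), equating Top's and Bottom's payoffs gives 14q − 6 = −12q + 8 ⇒ q = 7/13.

20/13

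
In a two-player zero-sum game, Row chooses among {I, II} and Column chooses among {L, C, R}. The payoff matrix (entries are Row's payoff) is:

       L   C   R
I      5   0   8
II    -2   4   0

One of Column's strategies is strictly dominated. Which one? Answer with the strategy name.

R

L holds Row's payoff strictly below R in every row: 5 < 8, -2 < 0.
So R is strictly dominated for Column.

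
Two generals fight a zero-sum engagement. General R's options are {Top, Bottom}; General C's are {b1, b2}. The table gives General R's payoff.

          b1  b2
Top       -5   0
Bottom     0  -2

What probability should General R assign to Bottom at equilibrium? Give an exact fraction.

5/7

Row minima: Top → -5, Bottom → -2; maximin = -2.
Column maxima: b1 → 0, b2 → 0; minimax = 0.
-2 ≠ 0, so there is no saddle point; optimal play is mixed.
Let General R play Top with probability p. Expected payoff against b1: (-5)p + 0(1−p) = −5p; against b2: 0p + (-2)(1−p) = 2p − 2.
Setting these equal: −5p = 2p − 2 ⇒ −7p = -2 ⇒ p = 2/7, and the value is (-5)·(2/7) = -10/7.
For General C: with q = P(b1), equating Top's and Bottom's payoffs gives −5q = 2q − 2 ⇒ q = 2/7.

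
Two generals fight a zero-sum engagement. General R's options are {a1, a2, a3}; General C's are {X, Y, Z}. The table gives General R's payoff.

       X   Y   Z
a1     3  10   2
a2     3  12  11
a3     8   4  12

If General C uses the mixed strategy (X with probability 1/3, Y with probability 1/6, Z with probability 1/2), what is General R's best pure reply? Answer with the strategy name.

Expected payoff of a1: (1/3)·3 + (1/6)·10 + (1/2)·2 = 11/3.
Expected payoff of a2: (1/3)·3 + (1/6)·12 + (1/2)·11 = 17/2.
Expected payoff of a3: (1/3)·8 + (1/6)·4 + (1/2)·12 = 28/3.
The largest is 28/3, so General R's best response is a3.

a3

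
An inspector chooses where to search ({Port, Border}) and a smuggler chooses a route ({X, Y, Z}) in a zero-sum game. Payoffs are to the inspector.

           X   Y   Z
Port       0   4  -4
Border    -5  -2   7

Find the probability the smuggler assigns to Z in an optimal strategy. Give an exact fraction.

Row minima: Port → -4, Border → -5; maximin = -4.
Column maxima: X → 0, Y → 4, Z → 7; minimax = 0.
-4 ≠ 0, so there is no saddle point; optimal play is mixed.
Y is strictly dominated by X (it gives the inspector strictly more in every row), so the smuggler never plays it.
On the remaining 2×2 (Port, Border vs X, Z):
Let the inspector play Port with probability p. Expected payoff against X: 0p + (-5)(1−p) = 5p − 5; against Z: (-4)p + 7(1−p) = −11p + 7.
Setting these equal: 5p − 5 = −11p + 7 ⇒ 16p = 12 ⇒ p = 3/4, and the value is (5)·(3/4) − 5 = -5/4.
For the smuggler: with q = P(X), equating Port's and Border's payoffs gives 4q − 4 = −12q + 7 ⇒ q = 11/16.

5/16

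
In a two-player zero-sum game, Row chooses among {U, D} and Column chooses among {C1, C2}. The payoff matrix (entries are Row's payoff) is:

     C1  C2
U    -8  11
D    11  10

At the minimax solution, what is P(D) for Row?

Row minima: U → -8, D → 10; maximin = 10.
Column maxima: C1 → 11, C2 → 11; minimax = 11.
10 ≠ 11, so there is no saddle point; optimal play is mixed.
Let Row play U with probability p. Expected payoff against C1: (-8)p + 11(1−p) = −19p + 11; against C2: 11p + 10(1−p) = p + 10.
Setting these equal: −19p + 11 = p + 10 ⇒ −20p = -1 ⇒ p = 1/20, and the value is (-19)·(1/20) + 11 = 201/20.
For Column: with q = P(C1), equating U's and D's payoffs gives −19q + 11 = q + 10 ⇒ q = 1/20.

19/20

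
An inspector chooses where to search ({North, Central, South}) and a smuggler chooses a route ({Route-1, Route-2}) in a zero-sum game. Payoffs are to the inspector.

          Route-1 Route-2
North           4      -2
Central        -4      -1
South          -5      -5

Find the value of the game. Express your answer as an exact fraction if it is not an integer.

Row minima: North → -2, Central → -4, South → -5; maximin = -2.
Column maxima: Route-1 → 4, Route-2 → -1; minimax = -1.
-2 ≠ -1, so there is no saddle point; optimal play is mixed.
South is strictly dominated by North, so the inspector never plays it.
On the remaining 2×2 (North, Central vs Route-1, Route-2):
Let the inspector play North with probability p. Expected payoff against Route-1: 4p + (-4)(1−p) = 8p − 4; against Route-2: (-2)p + (-1)(1−p) = −p − 1.
Setting these equal: 8p − 4 = −p − 1 ⇒ 9p = 3 ⇒ p = 1/3, and the value is (8)·(1/3) − 4 = -4/3.
For the smuggler: with q = P(Route-1), equating North's and Central's payoffs gives 6q − 2 = −3q − 1 ⇒ q = 1/9.

-4/3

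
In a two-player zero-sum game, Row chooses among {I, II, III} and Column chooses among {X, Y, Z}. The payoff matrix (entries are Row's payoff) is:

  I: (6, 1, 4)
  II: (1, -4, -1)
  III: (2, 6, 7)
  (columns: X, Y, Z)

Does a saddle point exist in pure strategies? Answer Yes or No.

No

Row minima: I → 1, II → -4, III → 2; maximin = 2.
Column maxima: X → 6, Y → 6, Z → 7; minimax = 6.
2 ≠ 6, so no pure-strategy equilibrium exists.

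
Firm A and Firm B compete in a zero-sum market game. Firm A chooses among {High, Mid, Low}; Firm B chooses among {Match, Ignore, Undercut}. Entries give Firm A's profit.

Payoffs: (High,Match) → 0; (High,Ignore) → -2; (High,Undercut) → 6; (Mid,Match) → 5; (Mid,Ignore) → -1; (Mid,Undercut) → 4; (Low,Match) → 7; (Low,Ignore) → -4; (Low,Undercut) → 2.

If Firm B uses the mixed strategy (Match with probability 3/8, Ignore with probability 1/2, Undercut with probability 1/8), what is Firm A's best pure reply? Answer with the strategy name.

Mid

Expected payoff of High: (3/8)·0 + (1/2)·(-2) + (1/8)·6 = -1/4.
Expected payoff of Mid: (3/8)·5 + (1/2)·(-1) + (1/8)·4 = 15/8.
Expected payoff of Low: (3/8)·7 + (1/2)·(-4) + (1/8)·2 = 7/8.
The largest is 15/8, so Firm A's best response is Mid.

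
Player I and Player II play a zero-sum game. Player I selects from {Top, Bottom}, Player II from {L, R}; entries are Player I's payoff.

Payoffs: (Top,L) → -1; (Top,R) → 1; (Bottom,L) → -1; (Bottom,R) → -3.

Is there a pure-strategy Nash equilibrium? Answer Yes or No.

Yes

Row minima: Top → -1, Bottom → -3; maximin = -1.
Column maxima: L → -1, R → 1; minimax = -1.
maximin = minimax = -1, so a saddle point exists.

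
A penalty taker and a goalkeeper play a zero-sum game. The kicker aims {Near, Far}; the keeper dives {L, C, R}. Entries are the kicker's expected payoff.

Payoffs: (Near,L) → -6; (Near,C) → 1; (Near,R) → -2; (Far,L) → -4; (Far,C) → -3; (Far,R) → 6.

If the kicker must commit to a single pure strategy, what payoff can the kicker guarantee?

-4

Row minima: Near → -6, Far → -4.
The best of these is -4.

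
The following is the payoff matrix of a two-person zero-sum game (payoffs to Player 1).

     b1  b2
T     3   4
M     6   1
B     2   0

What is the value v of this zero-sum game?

Row minima: T → 3, M → 1, B → 0; maximin = 3.
Column maxima: b1 → 6, b2 → 4; minimax = 4.
3 ≠ 4, so there is no saddle point; optimal play is mixed.
B is strictly dominated by T, so Player 1 never plays it.
On the remaining 2×2 (T, M vs b1, b2):
Let Player 1 play T with probability p. Expected payoff against b1: 3p + 6(1−p) = −3p + 6; against b2: 4p + 1(1−p) = 3p + 1.
Setting these equal: −3p + 6 = 3p + 1 ⇒ −6p = -5 ⇒ p = 5/6, and the value is (-3)·(5/6) + 6 = 7/2.
For Player 2: with q = P(b1), equating T's and M's payoffs gives −q + 4 = 5q + 1 ⇒ q = 1/2.

7/2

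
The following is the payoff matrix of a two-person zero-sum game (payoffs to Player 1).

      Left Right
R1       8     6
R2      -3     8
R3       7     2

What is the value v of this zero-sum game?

82/13

Row minima: R1 → 6, R2 → -3, R3 → 2; maximin = 6.
Column maxima: Left → 8, Right → 8; minimax = 8.
6 ≠ 8, so there is no saddle point; optimal play is mixed.
R3 is strictly dominated by R1, so Player 1 never plays it.
On the remaining 2×2 (R1, R2 vs Left, Right):
Let Player 1 play R1 with probability p. Expected payoff against Left: 8p + (-3)(1−p) = 11p − 3; against Right: 6p + 8(1−p) = −2p + 8.
Setting these equal: 11p − 3 = −2p + 8 ⇒ 13p = 11 ⇒ p = 11/13, and the value is (11)·(11/13) − 3 = 82/13.
For Player 2: with q = P(Left), equating R1's and R2's payoffs gives 2q + 6 = −11q + 8 ⇒ q = 2/13.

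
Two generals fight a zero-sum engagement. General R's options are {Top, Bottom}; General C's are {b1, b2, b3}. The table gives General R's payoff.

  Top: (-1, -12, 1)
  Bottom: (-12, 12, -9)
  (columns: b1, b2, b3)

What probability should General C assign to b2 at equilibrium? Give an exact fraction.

11/35

Row minima: Top → -12, Bottom → -12; maximin = -12.
Column maxima: b1 → -1, b2 → 12, b3 → 1; minimax = -1.
-12 ≠ -1, so there is no saddle point; optimal play is mixed.
b3 is strictly dominated by b1 (it gives General R strictly more in every row), so General C never plays it.
On the remaining 2×2 (Top, Bottom vs b1, b2):
Let General R play Top with probability p. Expected payoff against b1: (-1)p + (-12)(1−p) = 11p − 12; against b2: (-12)p + 12(1−p) = −24p + 12.
Setting these equal: 11p − 12 = −24p + 12 ⇒ 35p = 24 ⇒ p = 24/35, and the value is (11)·(24/35) − 12 = -156/35.
For General C: with q = P(b1), equating Top's and Bottom's payoffs gives 11q − 12 = −24q + 12 ⇒ q = 24/35.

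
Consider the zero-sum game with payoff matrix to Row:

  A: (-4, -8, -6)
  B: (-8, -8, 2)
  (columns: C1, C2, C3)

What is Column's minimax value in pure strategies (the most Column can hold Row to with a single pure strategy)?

-8

Column maxima: C1 → -4, C2 → -8, C3 → 2.
The smallest of these is -8.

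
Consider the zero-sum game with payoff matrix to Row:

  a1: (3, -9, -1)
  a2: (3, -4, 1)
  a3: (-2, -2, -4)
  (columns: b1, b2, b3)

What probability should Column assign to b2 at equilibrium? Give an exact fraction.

5/7

Row minima: a1 → -9, a2 → -4, a3 → -4; maximin = -4.
Column maxima: b1 → 3, b2 → -2, b3 → 1; minimax = -2.
-4 ≠ -2, so there is no saddle point; optimal play is mixed.
b1 is strictly dominated by b3 (it gives Row strictly more in every row), so Column never plays it.
With b1 eliminated, a1 is strictly dominated by a2 (a2 gives Row strictly more in every remaining column), so Row never plays it.
On the remaining 2×2 (a2, a3 vs b2, b3):
Let Row play a2 with probability p. Expected payoff against b2: (-4)p + (-2)(1−p) = −2p − 2; against b3: 1p + (-4)(1−p) = 5p − 4.
Setting these equal: −2p − 2 = 5p − 4 ⇒ −7p = -2 ⇒ p = 2/7, and the value is (-2)·(2/7) − 2 = -18/7.
For Column: with q = P(b2), equating a2's and a3's payoffs gives −5q + 1 = 2q − 4 ⇒ q = 5/7.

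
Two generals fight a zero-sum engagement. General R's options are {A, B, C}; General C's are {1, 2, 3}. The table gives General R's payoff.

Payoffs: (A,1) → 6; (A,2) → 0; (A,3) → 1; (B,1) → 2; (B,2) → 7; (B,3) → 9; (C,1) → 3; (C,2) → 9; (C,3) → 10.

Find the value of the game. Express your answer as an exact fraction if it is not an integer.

9/2

Row minima: A → 0, B → 2, C → 3; maximin = 3.
Column maxima: 1 → 6, 2 → 9, 3 → 10; minimax = 6.
3 ≠ 6, so there is no saddle point; optimal play is mixed.
B is strictly dominated by C, so General R never plays it.
3 is strictly dominated by 2 (it gives General R strictly more in every row), so General C never plays it.
On the remaining 2×2 (A, C vs 1, 2):
Let General R play A with probability p. Expected payoff against 1: 6p + 3(1−p) = 3p + 3; against 2: 0p + 9(1−p) = −9p + 9.
Setting these equal: 3p + 3 = −9p + 9 ⇒ 12p = 6 ⇒ p = 1/2, and the value is (3)·(1/2) + 3 = 9/2.
For General C: with q = P(1), equating A's and C's payoffs gives 6q = −6q + 9 ⇒ q = 3/4.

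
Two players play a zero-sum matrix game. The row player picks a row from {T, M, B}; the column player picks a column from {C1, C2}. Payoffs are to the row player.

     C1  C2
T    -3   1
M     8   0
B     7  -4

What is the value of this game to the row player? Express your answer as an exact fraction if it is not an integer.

Row minima: T → -3, M → 0, B → -4; maximin = 0.
Column maxima: C1 → 8, C2 → 1; minimax = 1.
0 ≠ 1, so there is no saddle point; optimal play is mixed.
B is strictly dominated by M, so the row player never plays it.
On the remaining 2×2 (T, M vs C1, C2):
Let the row player play T with probability p. Expected payoff against C1: (-3)p + 8(1−p) = −11p + 8; against C2: 1p + 0(1−p) = p.
Setting these equal: −11p + 8 = p ⇒ −12p = -8 ⇒ p = 2/3, and the value is (-11)·(2/3) + 8 = 2/3.
For the column player: with q = P(C1), equating T's and M's payoffs gives −4q + 1 = 8q ⇒ q = 1/12.

2/3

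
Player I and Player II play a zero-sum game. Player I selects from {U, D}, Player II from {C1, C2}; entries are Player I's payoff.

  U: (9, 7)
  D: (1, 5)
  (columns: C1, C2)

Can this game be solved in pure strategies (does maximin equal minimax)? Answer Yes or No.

Row minima: U → 7, D → 1; maximin = 7.
Column maxima: C1 → 9, C2 → 7; minimax = 7.
maximin = minimax = 7, so a saddle point exists.

Yes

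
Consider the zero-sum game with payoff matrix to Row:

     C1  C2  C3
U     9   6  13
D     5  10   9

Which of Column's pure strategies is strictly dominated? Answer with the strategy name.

C3

C1 holds Row's payoff strictly below C3 in every row: 9 < 13, 5 < 9.
So C3 is strictly dominated for Column.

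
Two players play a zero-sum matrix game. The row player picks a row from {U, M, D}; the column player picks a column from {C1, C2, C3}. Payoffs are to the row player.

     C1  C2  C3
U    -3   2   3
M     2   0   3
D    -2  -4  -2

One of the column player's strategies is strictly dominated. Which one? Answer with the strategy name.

C2 holds the row player's payoff strictly below C3 in every row: 2 < 3, 0 < 3, -4 < -2.
So C3 is strictly dominated for the column player.

C3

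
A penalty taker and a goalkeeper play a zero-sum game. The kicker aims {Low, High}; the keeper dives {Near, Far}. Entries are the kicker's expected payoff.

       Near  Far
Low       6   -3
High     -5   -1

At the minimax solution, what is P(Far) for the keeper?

11/13

Row minima: Low → -3, High → -5; maximin = -3.
Column maxima: Near → 6, Far → -1; minimax = -1.
-3 ≠ -1, so there is no saddle point; optimal play is mixed.
Let the kicker play Low with probability p. Expected payoff against Near: 6p + (-5)(1−p) = 11p − 5; against Far: (-3)p + (-1)(1−p) = −2p − 1.
Setting these equal: 11p − 5 = −2p − 1 ⇒ 13p = 4 ⇒ p = 4/13, and the value is (11)·(4/13) − 5 = -21/13.
For the keeper: with q = P(Near), equating Low's and High's payoffs gives 9q − 3 = −4q − 1 ⇒ q = 2/13.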